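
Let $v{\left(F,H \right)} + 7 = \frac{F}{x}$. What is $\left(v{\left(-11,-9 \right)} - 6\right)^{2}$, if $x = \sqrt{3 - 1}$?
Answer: $\frac{459}{2} + 143 \sqrt{2} \approx 431.73$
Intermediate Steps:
$x = \sqrt{2} \approx 1.4142$
$v{\left(F,H \right)} = -7 + \frac{F \sqrt{2}}{2}$ ($v{\left(F,H \right)} = -7 + \frac{F}{\sqrt{2}} = -7 + F \frac{\sqrt{2}}{2} = -7 + \frac{F \sqrt{2}}{2}$)
$\left(v{\left(-11,-9 \right)} - 6\right)^{2} = \left(\left(-7 + \frac{1}{2} \left(-11\right) \sqrt{2}\right) - 6\right)^{2} = \left(\left(-7 - \frac{11 \sqrt{2}}{2}\right) - 6\right)^{2} = \left(-13 - \frac{11 \sqrt{2}}{2}\right)^{2}$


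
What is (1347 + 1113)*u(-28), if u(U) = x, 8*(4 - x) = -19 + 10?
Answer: 25215/2 ≈ 12608.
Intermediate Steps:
x = 41/8 (x = 4 - (-19 + 10)/8 = 4 - 1/8*(-9) = 4 + 9/8 = 41/8 ≈ 5.1250)
u(U) = 41/8
(1347 + 1113)*u(-28) = (1347 + 1113)*(41/8) = 2460*(41/8) = 25215/2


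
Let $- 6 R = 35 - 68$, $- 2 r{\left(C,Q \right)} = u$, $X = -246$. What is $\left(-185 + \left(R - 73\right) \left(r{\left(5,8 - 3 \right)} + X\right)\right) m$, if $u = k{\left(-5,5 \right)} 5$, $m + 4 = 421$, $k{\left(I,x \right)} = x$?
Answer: $\frac{28795935}{4} \approx 7.199 \cdot 10^{6}$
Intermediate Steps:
$m = 417$ ($m = -4 + 421 = 417$)
$u = 25$ ($u = 5 \cdot 5 = 25$)
$r{\left(C,Q \right)} = - \frac{25}{2}$ ($r{\left(C,Q \right)} = \left(- \frac{1}{2}\right) 25 = - \frac{25}{2}$)
$R = \frac{11}{2}$ ($R = - \frac{35 - 68}{6} = \left(- \frac{1}{6}\right) \left(-33\right) = \frac{11}{2} \approx 5.5$)
$\left(-185 + \left(R - 73\right) \left(r{\left(5,8 - 3 \right)} + X\right)\right) m = \left(-185 + \left(\frac{11}{2} - 73\right) \left(- \frac{25}{2} - 246\right)\right) 417 = \left(-185 - - \frac{69795}{4}\right) 417 = \left(-185 + \frac{69795}{4}\right) 417 = \frac{69055}{4} \cdot 417 = \frac{28795935}{4}$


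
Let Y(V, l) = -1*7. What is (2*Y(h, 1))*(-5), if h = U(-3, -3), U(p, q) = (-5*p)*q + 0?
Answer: 70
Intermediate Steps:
U(p, q) = -5*p*q (U(p, q) = -5*p*q + 0 = -5*p*q)
h = -45 (h = -5*(-3)*(-3) = -45)
Y(V, l) = -7
(2*Y(h, 1))*(-5) = (2*(-7))*(-5) = -14*(-5) = 70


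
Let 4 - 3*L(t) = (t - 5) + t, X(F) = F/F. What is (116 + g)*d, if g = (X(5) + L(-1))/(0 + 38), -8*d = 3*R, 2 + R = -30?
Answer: 26476/19 ≈ 1393.5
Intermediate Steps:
R = -32 (R = -2 - 30 = -32)
d = 12 (d = -3*(-32)/8 = -⅛*(-96) = 12)
X(F) = 1
L(t) = 3 - 2*t/3 (L(t) = 4/3 - ((t - 5) + t)/3 = 4/3 - ((-5 + t) + t)/3 = 4/3 - (-5 + 2*t)/3 = 4/3 + (5/3 - 2*t/3) = 3 - 2*t/3)
g = 7/57 (g = (1 + (3 - ⅔*(-1)))/(0 + 38) = (1 + (3 + ⅔))/38 = (1 + 11/3)*(1/38) = (14/3)*(1/38) = 7/57 ≈ 0.12281)
(116 + g)*d = (116 + 7/57)*12 = (6619/57)*12 = 26476/19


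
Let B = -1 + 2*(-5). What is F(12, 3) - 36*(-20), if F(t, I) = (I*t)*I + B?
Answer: 817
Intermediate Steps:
B = -11 (B = -1 - 10 = -11)
F(t, I) = -11 + t*I² (F(t, I) = (I*t)*I - 11 = t*I² - 11 = -11 + t*I²)
F(12, 3) - 36*(-20) = (-11 + 12*3²) - 36*(-20) = (-11 + 12*9) + 720 = (-11 + 108) + 720 = 97 + 720 = 817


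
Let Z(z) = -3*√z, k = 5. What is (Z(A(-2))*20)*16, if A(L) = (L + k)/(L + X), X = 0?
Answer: -480*I*√6 ≈ -1175.8*I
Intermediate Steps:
A(L) = (5 + L)/L (A(L) = (L + 5)/(L + 0) = (5 + L)/L)
(Z(A(-2))*20)*16 = (-3*√(5 - 2)*(I*√2/2)*20)*16 = (-3*I*√6/2*20)*16 = -30*I*√6*16 = -480*I*√6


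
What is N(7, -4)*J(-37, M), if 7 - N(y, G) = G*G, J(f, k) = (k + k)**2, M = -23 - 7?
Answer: -32400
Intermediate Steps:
M = -30
J(f, k) = 4*k**2 (J(f, k) = (2*k)**2 = 4*k**2)
N(y, G) = 7 - G**2 (N(y, G) = 7 - G*G = 7 - G**2)
N(7, -4)*J(-37, M) = (7 - 1*(-4)**2)*(4*(-30)**2) = (7 - 1*16)*(4*900) = (7 - 16)*3600 = -9*3600 = -32400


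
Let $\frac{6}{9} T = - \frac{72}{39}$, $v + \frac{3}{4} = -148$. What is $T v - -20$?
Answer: $\frac{5615}{13} \approx 431.92$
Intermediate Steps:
$v = - \frac{595}{4}$ ($v = - \frac{3}{4} - 148 = - \frac{595}{4} \approx -148.75$)
$T = - \frac{36}{13}$ ($T = \frac{3 \left(- \frac{72}{39}\right)}{2} = \frac{3 \left(\left(-72\right) \frac{1}{39}\right)}{2} = \frac{3}{2} \left(- \frac{24}{13}\right) = - \frac{36}{13} \approx -2.7692$)
$T v - -20 = \left(- \frac{36}{13}\right) \left(- \frac{595}{4}\right) - -20 = \frac{5355}{13} + \left(-37 + 57\right) = \frac{5355}{13} + 20 = \frac{5615}{13}$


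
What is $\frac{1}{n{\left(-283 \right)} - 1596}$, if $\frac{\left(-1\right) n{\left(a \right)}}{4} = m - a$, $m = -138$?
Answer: $- \frac{1}{2176} \approx -0.00045956$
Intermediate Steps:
$n{\left(a \right)} = 552 + 4 a$ ($n{\left(a \right)} = - 4 \left(-138 - a\right) = 552 + 4 a$)
$\frac{1}{n{\left(-283 \right)} - 1596} = \frac{1}{\left(552 + 4 \left(-283\right)\right) - 1596} = \frac{1}{\left(552 - 1132\right) - 1596} = \frac{1}{-580 - 1596} = \frac{1}{-2176} = - \frac{1}{2176}$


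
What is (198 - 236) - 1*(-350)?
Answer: 312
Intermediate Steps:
(198 - 236) - 1*(-350) = -38 + 350 = 312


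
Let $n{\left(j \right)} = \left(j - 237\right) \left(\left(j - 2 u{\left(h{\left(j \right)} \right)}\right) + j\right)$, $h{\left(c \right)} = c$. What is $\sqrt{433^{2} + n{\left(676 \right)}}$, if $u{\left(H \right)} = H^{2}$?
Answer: $i \sqrt{400443911} \approx 20011.0 i$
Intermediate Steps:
$n{\left(j \right)} = \left(-237 + j\right) \left(- 2 j^{2} + 2 j\right)$ ($n{\left(j \right)} = \left(j - 237\right) \left(\left(j - 2 j^{2}\right) + j\right) = \left(-237 + j\right) \left(- 2 j^{2} + 2 j\right)$)
$\sqrt{433^{2} + n{\left(676 \right)}} = \sqrt{433^{2} + 2 \cdot 676 \left(-237 - 676^{2} + 238 \cdot 676\right)} = \sqrt{187489 + 2 \cdot 676 \left(-237 - 456976 + 160888\right)} = \sqrt{187489 + 2 \cdot 676 \left(-296325\right)} = \sqrt{187489 - 400631400} = \sqrt{-400443911} = i \sqrt{400443911}$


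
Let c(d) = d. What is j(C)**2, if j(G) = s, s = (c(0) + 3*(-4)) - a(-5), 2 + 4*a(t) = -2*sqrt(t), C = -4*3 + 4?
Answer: (23 - I*sqrt(5))**2/4 ≈ 131.0 - 25.715*I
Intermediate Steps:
C = -8 (C = -12 + 4 = -8)
a(t) = -1/2 - sqrt(t)/2 (a(t) = -1/2 + (-2*sqrt(t))/4 = -1/2 - sqrt(t)/2)
s = -23/2 + I*sqrt(5)/2 (s = (0 + 3*(-4)) - (-1/2 - I*sqrt(5)/2) = (0 - 12) - (-1/2 - I*sqrt(5)/2) = -12 - (-1/2 - I*sqrt(5)/2) = -12 + (1/2 + I*sqrt(5)/2) = -23/2 + I*sqrt(5)/2 ≈ -11.5 + 1.118*I)
j(G) = -23/2 + I*sqrt(5)/2
j(C)**2 = (-23/2 + I*sqrt(5)/2)**2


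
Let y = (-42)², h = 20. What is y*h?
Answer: 35280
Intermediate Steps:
y = 1764
y*h = 1764*20 = 35280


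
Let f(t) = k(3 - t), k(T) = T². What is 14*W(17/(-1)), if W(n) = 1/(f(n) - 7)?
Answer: 14/393 ≈ 0.035623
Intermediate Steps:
f(t) = (3 - t)²
W(n) = 1/(-7 + (-3 + n)²) (W(n) = 1/((-3 + n)² - 7) = 1/(-7 + (-3 + n)²))
14*W(17/(-1)) = 14/(-7 + (-3 + 17/(-1))²) = 14/(-7 + (-3 + 17*(-1))²) = 14/(-7 + (-3 - 17)²) = 14/(-7 + (-20)²) = 14/(-7 + 400) = 14/393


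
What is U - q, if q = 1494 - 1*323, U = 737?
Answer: -434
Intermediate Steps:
q = 1171 (q = 1494 - 323 = 1171)
U - q = 737 - 1*1171 = 737 - 1171 = -434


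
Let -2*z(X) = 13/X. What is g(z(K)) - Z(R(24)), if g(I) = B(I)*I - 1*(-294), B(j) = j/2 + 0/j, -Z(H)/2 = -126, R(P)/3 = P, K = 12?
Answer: 48553/1152 ≈ 42.147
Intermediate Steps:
R(P) = 3*P
Z(H) = 252 (Z(H) = -2*(-126) = 252)
B(j) = j/2 (B(j) = j*(1/2) + 0 = j/2 + 0 = j/2)
z(X) = -13/(2*X)
g(I) = 294 + I**2/2 (g(I) = (I/2)*I - 1*(-294) = I**2/2 + 294 = 294 + I**2/2)
g(z(K)) - Z(R(24)) = (294 + (-13/2/12)**2/2) - 1*252 = (294 + (-13/2*1/12)**2/2) - 252 = (294 + (-13/24)**2/2) - 252 = (294 + (1/2)*(169/576)) - 252 = (294 + 169/1152) - 252 = 338857/1152 - 252 = 48553/1152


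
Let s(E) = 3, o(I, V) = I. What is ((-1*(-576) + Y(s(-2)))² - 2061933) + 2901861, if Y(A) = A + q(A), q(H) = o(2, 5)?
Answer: 1177489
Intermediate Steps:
q(H) = 2
Y(A) = 2 + A (Y(A) = A + 2 = 2 + A)
((-1*(-576) + Y(s(-2)))² - 2061933) + 2901861 = ((-1*(-576) + (2 + 3))² - 2061933) + 2901861 = ((576 + 5)² - 2061933) + 2901861 = (581² - 2061933) + 2901861 = (337561 - 2061933) + 2901861 = -1724372 + 2901861 = 1177489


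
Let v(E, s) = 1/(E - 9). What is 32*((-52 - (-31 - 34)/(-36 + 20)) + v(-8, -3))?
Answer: -30530/17 ≈ -1795.9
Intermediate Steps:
v(E, s) = 1/(-9 + E)
32*((-52 - (-31 - 34)/(-36 + 20)) + v(-8, -3)) = 32*((-52 - (-31 - 34)/(-36 + 20)) + 1/(-9 - 8)) = 32*((-52 - (-65)/(-16)) + 1/(-17)) = 32*((-52 - (-65)*(-1)/16) - 1/17) = 32*((-52 - 1*65/16) - 1/17) = 32*((-52 - 65/16) - 1/17) = 32*(-897/16 - 1/17) = 32*(-15265/272) = -30530/17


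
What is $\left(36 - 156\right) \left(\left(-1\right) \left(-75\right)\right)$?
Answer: $-9000$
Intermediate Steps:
$\left(36 - 156\right) \left(\left(-1\right) \left(-75\right)\right) = \left(-120\right) 75 = -9000$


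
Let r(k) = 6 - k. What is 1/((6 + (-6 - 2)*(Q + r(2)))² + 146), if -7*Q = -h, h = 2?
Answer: 49/46358 ≈ 0.0010570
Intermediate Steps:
Q = 2/7 (Q = -(-1)*2/7 = -⅐*(-2) = 2/7 ≈ 0.28571)
1/((6 + (-6 - 2)*(Q + r(2)))² + 146) = 1/((6 + (-6 - 2)*(2/7 + (6 - 1*2)))² + 146) = 1/((6 - 8*(2/7 + (6 - 2)))² + 146) = 1/((6 - 8*(2/7 + 4))² + 146) = 1/((6 - 8*30/7)² + 146) = 1/((6 - 240/7)² + 146) = 1/((-198/7)² + 146) = 1/(39204/49 + 146) = 1/(46358/49) = 49/46358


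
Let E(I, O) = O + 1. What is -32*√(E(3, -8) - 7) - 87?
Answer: -87 - 32*I*√14 ≈ -87.0 - 119.73*I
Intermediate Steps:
E(I, O) = 1 + O
-32*√(E(3, -8) - 7) - 87 = -32*√((1 - 8) - 7) - 87 = -32*√(-7 - 7) - 87 = -32*I*√14 - 87 = -87 - 32*I*√14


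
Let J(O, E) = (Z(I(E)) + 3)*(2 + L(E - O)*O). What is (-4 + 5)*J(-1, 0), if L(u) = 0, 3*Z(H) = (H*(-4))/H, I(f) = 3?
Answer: 10/3 ≈ 3.3333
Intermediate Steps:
Z(H) = -4/3 (Z(H) = ((H*(-4))/H)/3 = ((-4*H)/H)/3 = (⅓)*(-4) = -4/3)
J(O, E) = 10/3 (J(O, E) = (-4/3 + 3)*(2 + 0*O) = 5*(2 + 0)/3 = (5/3)*2 = 10/3)
(-4 + 5)*J(-1, 0) = (-4 + 5)*(10/3) = 1*(10/3) = 10/3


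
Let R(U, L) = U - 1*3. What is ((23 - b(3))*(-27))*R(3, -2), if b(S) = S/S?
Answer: 0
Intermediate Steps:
R(U, L) = -3 + U (R(U, L) = U - 3 = -3 + U)
b(S) = 1
((23 - b(3))*(-27))*R(3, -2) = ((23 - 1*1)*(-27))*(-3 + 3) = ((23 - 1)*(-27))*0 = (22*(-27))*0 = -594*0 = 0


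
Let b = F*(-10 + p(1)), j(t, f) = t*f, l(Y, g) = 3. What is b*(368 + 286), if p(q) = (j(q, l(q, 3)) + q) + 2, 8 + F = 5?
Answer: 7848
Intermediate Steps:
j(t, f) = f*t
F = -3 (F = -8 + 5 = -3)
p(q) = 2 + 4*q (p(q) = (3*q + q) + 2 = 4*q + 2 = 2 + 4*q)
b = 12 (b = -3*(-10 + (2 + 4*1)) = -3*(-10 + (2 + 4)) = -3*(-10 + 6) = -3*(-4) = 12)
b*(368 + 286) = 12*(368 + 286) = 12*654 = 7848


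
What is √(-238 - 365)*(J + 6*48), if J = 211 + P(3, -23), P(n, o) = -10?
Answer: 1467*I*√67 ≈ 12008.0*I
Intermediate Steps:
J = 201 (J = 211 - 10 = 201)
√(-238 - 365)*(J + 6*48) = √(-238 - 365)*(201 + 6*48) = √(-603)*(201 + 288) = (3*I*√67)*489 = 1467*I*√67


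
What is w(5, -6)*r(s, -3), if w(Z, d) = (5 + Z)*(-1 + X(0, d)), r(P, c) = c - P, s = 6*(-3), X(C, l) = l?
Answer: -1050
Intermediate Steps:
s = -18
w(Z, d) = (-1 + d)*(5 + Z) (w(Z, d) = (5 + Z)*(-1 + d) = (-1 + d)*(5 + Z))
w(5, -6)*r(s, -3) = (-5 - 1*5 + 5*(-6) + 5*(-6))*(-3 - 1*(-18)) = (-5 - 5 - 30 - 30)*(-3 + 18) = -70*15 = -1050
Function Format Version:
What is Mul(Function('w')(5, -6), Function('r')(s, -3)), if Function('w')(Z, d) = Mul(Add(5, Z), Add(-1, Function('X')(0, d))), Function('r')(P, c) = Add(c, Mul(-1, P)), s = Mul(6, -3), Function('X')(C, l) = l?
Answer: -1050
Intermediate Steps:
s = -18
Function('w')(Z, d) = Mul(Add(-1, d), Add(5, Z)) (Function('w')(Z, d) = Mul(Add(5, Z), Add(-1, d)) = Mul(Add(-1, d), Add(5, Z)))
Mul(Function('w')(5, -6), Function('r')(s, -3)) = Mul(Add(-5, Mul(-1, 5), Mul(5, -6), Mul(5, -6)), Add(-3, Mul(-1, -18))) = Mul(Add(-5, -5, -30, -30), Add(-3, 18)) = Mul(-70, 15) = -1050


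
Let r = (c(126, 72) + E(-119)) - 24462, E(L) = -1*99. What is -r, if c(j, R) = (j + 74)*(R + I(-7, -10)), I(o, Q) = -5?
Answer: 11161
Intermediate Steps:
E(L) = -99
c(j, R) = (-5 + R)*(74 + j) (c(j, R) = (j + 74)*(R - 5) = (74 + j)*(-5 + R) = (-5 + R)*(74 + j))
r = -11161 (r = ((-370 - 5*126 + 74*72 + 72*126) - 99) - 24462 = ((-370 - 630 + 5328 + 9072) - 99) - 24462 = (13400 - 99) - 24462 = 13301 - 24462 = -11161)
-r = -1*(-11161) = 11161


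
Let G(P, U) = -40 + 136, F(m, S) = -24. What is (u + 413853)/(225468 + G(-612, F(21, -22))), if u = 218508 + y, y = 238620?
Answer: 290327/75188 ≈ 3.8613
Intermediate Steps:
G(P, U) = 96
u = 457128 (u = 218508 + 238620 = 457128)
(u + 413853)/(225468 + G(-612, F(21, -22))) = (457128 + 413853)/(225468 + 96) = 870981/225564 = 870981*(1/225564) = 290327/75188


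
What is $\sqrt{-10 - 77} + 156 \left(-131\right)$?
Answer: $-20436 + i \sqrt{87} \approx -20436.0 + 9.3274 i$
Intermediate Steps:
$\sqrt{-10 - 77} + 156 \left(-131\right) = \sqrt{-87} - 20436 = i \sqrt{87} - 20436 = -20436 + i \sqrt{87}$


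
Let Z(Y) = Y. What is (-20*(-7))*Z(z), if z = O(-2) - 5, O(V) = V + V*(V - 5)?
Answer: 980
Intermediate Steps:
O(V) = V + V*(-5 + V)
z = 7 (z = -2*(-4 - 2) - 5 = -2*(-6) - 5 = 12 - 5 = 7)
(-20*(-7))*Z(z) = -20*(-7)*7 = 140*7 = 980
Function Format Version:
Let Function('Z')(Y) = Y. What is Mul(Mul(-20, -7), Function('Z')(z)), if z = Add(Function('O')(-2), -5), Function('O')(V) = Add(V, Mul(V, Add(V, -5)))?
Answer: 980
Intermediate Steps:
Function('O')(V) = Add(V, Mul(V, Add(-5, V)))
z = 7 (z = Add(Mul(-2, Add(-4, -2)), -5) = Add(Mul(-2, -6), -5) = Add(12, -5) = 7)
Mul(Mul(-20, -7), Function('Z')(z)) = Mul(Mul(-20, -7), 7) = Mul(140, 7) = 980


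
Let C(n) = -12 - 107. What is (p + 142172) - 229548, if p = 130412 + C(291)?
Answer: 42917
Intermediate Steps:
C(n) = -119
p = 130293 (p = 130412 - 119 = 130293)
(p + 142172) - 229548 = (130293 + 142172) - 229548 = 272465 - 229548 = 42917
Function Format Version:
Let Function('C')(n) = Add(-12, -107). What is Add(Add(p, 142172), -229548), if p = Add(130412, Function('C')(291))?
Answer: 42917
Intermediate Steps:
Function('C')(n) = -119
p = 130293 (p = Add(130412, -119) = 130293)
Add(Add(p, 142172), -229548) = Add(Add(130293, 142172), -229548) = Add(272465, -229548) = 42917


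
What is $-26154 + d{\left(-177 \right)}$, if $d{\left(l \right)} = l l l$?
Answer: $-5571387$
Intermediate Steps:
$d{\left(l \right)} = l^{3}$ ($d{\left(l \right)} = l^{2} l = l^{3}$)
$-26154 + d{\left(-177 \right)} = -26154 + \left(-177\right)^{3} = -26154 - 5545233 = -5571387$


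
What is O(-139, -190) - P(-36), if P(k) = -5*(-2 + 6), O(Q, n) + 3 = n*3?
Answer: -553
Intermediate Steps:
O(Q, n) = -3 + 3*n (O(Q, n) = -3 + n*3 = -3 + 3*n)
P(k) = -20 (P(k) = -5*4 = -20)
O(-139, -190) - P(-36) = (-3 + 3*(-190)) - 1*(-20) = (-3 - 570) + 20 = -573 + 20 = -553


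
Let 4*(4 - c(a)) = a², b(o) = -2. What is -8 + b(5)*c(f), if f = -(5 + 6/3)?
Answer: 17/2 ≈ 8.5000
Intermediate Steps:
f = -7 (f = -(5 + 6*(⅓)) = -(5 + 2) = -1*7 = -7)
c(a) = 4 - a²/4
-8 + b(5)*c(f) = -8 - 2*(4 - ¼*(-7)²) = -8 - 2*(4 - ¼*49) = -8 - 2*(4 - 49/4) = -8 - 2*(-33/4) = -8 + 33/2 = 17/2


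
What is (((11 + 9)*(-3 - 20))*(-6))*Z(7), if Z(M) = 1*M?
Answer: 19320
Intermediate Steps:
Z(M) = M
(((11 + 9)*(-3 - 20))*(-6))*Z(7) = (((11 + 9)*(-3 - 20))*(-6))*7 = ((20*(-23))*(-6))*7 = -460*(-6)*7 = 2760*7 = 19320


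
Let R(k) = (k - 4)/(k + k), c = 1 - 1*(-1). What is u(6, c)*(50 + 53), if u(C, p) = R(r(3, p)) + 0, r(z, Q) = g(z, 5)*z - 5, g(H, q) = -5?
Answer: 309/5 ≈ 61.800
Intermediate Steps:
c = 2 (c = 1 + 1 = 2)
r(z, Q) = -5 - 5*z (r(z, Q) = -5*z - 5 = -5 - 5*z)
R(k) = (-4 + k)/(2*k) (R(k) = (-4 + k)/((2*k)) = (-4 + k)*(1/(2*k)) = (-4 + k)/(2*k))
u(C, p) = 3/5 (u(C, p) = (-4 + (-5 - 5*3))/(2*(-5 - 5*3)) + 0 = (-4 + (-5 - 15))/(2*(-5 - 15)) + 0 = (1/2)*(-4 - 20)/(-20) + 0 = (1/2)*(-1/20)*(-24) + 0 = 3/5 + 0 = 3/5)
u(6, c)*(50 + 53) = 3*(50 + 53)/5 = (3/5)*103 = 309/5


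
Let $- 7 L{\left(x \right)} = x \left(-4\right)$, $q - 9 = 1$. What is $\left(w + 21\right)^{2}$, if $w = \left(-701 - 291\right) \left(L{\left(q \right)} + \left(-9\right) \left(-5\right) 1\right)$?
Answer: $\frac{123913152169}{49} \approx 2.5288 \cdot 10^{9}$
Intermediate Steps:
$q = 10$ ($q = 9 + 1 = 10$)
$L{\left(x \right)} = \frac{4 x}{7}$ ($L{\left(x \right)} = - \frac{x \left(-4\right)}{7} = - \frac{\left(-4\right) x}{7} = \frac{4 x}{7}$)
$w = - \frac{352160}{7}$ ($w = \left(-701 - 291\right) \left(\frac{4}{7} \cdot 10 + \left(-9\right) \left(-5\right) 1\right) = - 992 \left(\frac{40}{7} + 45 \cdot 1\right) = - 992 \left(\frac{40}{7} + 45\right) = \left(-992\right) \frac{355}{7} = - \frac{352160}{7} \approx -50309.0$)
$\left(w + 21\right)^{2} = \left(- \frac{352160}{7} + 21\right)^{2} = \left(- \frac{352013}{7}\right)^{2} = \frac{123913152169}{49}$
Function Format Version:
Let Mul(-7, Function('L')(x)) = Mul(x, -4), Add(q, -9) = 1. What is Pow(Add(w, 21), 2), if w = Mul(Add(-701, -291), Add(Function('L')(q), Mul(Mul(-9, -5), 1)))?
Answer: Rational(123913152169, 49) ≈ 2.5288e+9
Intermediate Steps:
q = 10 (q = Add(9, 1) = 10)
Function('L')(x) = Mul(Rational(4, 7), x) (Function('L')(x) = Mul(Rational(-1, 7), Mul(x, -4)) = Mul(Rational(-1, 7), Mul(-4, x)) = Mul(Rational(4, 7), x))
w = Rational(-352160, 7) (w = Mul(Add(-701, -291), Add(Mul(Rational(4, 7), 10), Mul(Mul(-9, -5), 1))) = Mul(-992, Add(Rational(40, 7), Mul(45, 1))) = Mul(-992, Add(Rational(40, 7), 45)) = Mul(-992, Rational(355, 7)) = Rational(-352160, 7) ≈ -50309.)
Pow(Add(w, 21), 2) = Pow(Add(Rational(-352160, 7), 21), 2) = Pow(Rational(-352013, 7), 2) = Rational(123913152169, 49)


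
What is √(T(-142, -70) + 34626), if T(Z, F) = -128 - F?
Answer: 2*√8642 ≈ 185.92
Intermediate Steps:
√(T(-142, -70) + 34626) = √((-128 - 1*(-70)) + 34626) = √((-128 + 70) + 34626) = √(-58 + 34626) = √34568 = 2*√8642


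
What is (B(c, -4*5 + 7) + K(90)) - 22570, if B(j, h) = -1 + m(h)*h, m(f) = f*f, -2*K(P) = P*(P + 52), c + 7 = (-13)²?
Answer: -31158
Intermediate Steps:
c = 162 (c = -7 + (-13)² = -7 + 169 = 162)
K(P) = -P*(52 + P)/2 (K(P) = -P*(P + 52)/2 = -P*(52 + P)/2)
m(f) = f²
B(j, h) = -1 + h³ (B(j, h) = -1 + h²*h = -1 + h³)
(B(c, -4*5 + 7) + K(90)) - 22570 = ((-1 + (-4*5 + 7)³) - ½*90*(52 + 90)) - 22570 = ((-1 + (-20 + 7)³) - ½*90*142) - 22570 = ((-1 + (-13)³) - 6390) - 22570 = ((-1 - 2197) - 6390) - 22570 = (-2198 - 6390) - 22570 = -8588 - 22570 = -31158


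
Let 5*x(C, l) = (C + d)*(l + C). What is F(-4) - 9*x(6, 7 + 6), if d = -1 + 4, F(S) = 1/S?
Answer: -6161/20 ≈ -308.05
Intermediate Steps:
d = 3
x(C, l) = (3 + C)*(C + l)/5 (x(C, l) = ((C + 3)*(l + C))/5 = ((3 + C)*(C + l))/5 = (3 + C)*(C + l)/5)
F(-4) - 9*x(6, 7 + 6) = 1/(-4) - 9*((⅕)*6² + (⅗)*6 + 3*(7 + 6)/5 + (⅕)*6*(7 + 6)) = -¼ - 9*((⅕)*36 + 18/5 + (⅗)*13 + (⅕)*6*13) = -¼ - 9*(36/5 + 18/5 + 39/5 + 78/5) = -¼ - 9*171/5 = -¼ - 1539/5 = -6161/20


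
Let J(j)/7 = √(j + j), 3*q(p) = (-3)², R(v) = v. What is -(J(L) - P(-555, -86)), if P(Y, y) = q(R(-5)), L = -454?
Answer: 3 - 14*I*√227 ≈ 3.0 - 210.93*I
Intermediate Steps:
q(p) = 3 (q(p) = (⅓)*(-3)² = (⅓)*9 = 3)
P(Y, y) = 3
J(j) = 7*√2*√j (J(j) = 7*√(j + j) = 7*√(2*j) = 7*(√2*√j) = 7*√2*√j)
-(J(L) - P(-555, -86)) = -(7*√2*√(-454) - 1*3) = -(7*√2*(I*√454) - 3) = -(14*I*√227 - 3) = -(-3 + 14*I*√227) = 3 - 14*I*√227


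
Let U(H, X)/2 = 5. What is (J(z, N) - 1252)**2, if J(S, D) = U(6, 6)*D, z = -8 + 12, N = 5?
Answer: 1444804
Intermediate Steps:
U(H, X) = 10 (U(H, X) = 2*5 = 10)
z = 4
J(S, D) = 10*D
(J(z, N) - 1252)**2 = (10*5 - 1252)**2 = (50 - 1252)**2 = (-1202)**2 = 1444804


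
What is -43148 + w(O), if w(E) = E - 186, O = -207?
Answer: -43541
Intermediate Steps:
w(E) = -186 + E
-43148 + w(O) = -43148 + (-186 - 207) = -43148 - 393 = -43541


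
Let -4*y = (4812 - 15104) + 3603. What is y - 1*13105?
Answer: -45731/4 ≈ -11433.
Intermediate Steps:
y = 6689/4 (y = -((4812 - 15104) + 3603)/4 = -(-10292 + 3603)/4 = -1/4*(-6689) = 6689/4 ≈ 1672.3)
y - 1*13105 = 6689/4 - 1*13105 = 6689/4 - 13105 = -45731/4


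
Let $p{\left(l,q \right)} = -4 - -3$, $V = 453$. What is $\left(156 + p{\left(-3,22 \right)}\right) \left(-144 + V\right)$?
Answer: $47895$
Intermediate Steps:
$p{\left(l,q \right)} = -1$ ($p{\left(l,q \right)} = -4 + 3 = -1$)
$\left(156 + p{\left(-3,22 \right)}\right) \left(-144 + V\right) = \left(156 - 1\right) \left(-144 + 453\right) = 155 \cdot 309 = 47895$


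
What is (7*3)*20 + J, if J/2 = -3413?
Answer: -6406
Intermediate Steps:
J = -6826 (J = 2*(-3413) = -6826)
(7*3)*20 + J = (7*3)*20 - 6826 = 21*20 - 6826 = 420 - 6826 = -6406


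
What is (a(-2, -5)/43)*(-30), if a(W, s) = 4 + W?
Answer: -60/43 ≈ -1.3953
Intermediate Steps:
(a(-2, -5)/43)*(-30) = ((4 - 2)/43)*(-30) = ((1/43)*2)*(-30) = (2/43)*(-30) = -60/43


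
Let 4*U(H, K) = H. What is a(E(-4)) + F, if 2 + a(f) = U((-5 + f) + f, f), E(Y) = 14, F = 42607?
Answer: 170443/4 ≈ 42611.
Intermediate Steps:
U(H, K) = H/4
a(f) = -13/4 + f/2 (a(f) = -2 + ((-5 + f) + f)/4 = -2 + (-5 + 2*f)/4 = -2 + (-5/4 + f/2) = -13/4 + f/2)
a(E(-4)) + F = (-13/4 + (½)*14) + 42607 = (-13/4 + 7) + 42607 = 15/4 + 42607 = 170443/4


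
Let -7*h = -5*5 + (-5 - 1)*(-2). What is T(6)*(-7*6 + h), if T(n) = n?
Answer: -1686/7 ≈ -240.86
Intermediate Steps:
h = 13/7 (h = -(-5*5 + (-5 - 1)*(-2))/7 = -(-25 - 6*(-2))/7 = -(-25 + 12)/7 = -1/7*(-13) = 13/7 ≈ 1.8571)
T(6)*(-7*6 + h) = 6*(-7*6 + 13/7) = 6*(-42 + 13/7) = 6*(-281/7) = -1686/7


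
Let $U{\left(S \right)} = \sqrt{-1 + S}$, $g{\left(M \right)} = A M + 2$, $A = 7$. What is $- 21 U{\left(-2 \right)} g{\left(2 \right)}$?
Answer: $- 336 i \sqrt{3} \approx - 581.97 i$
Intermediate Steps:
$g{\left(M \right)} = 2 + 7 M$ ($g{\left(M \right)} = 7 M + 2 = 2 + 7 M$)
$- 21 U{\left(-2 \right)} g{\left(2 \right)} = - 21 \sqrt{-1 - 2} \left(2 + 7 \cdot 2\right) = - 21 \sqrt{-3} \left(2 + 14\right) = - 21 i \sqrt{3} \cdot 16 = - 336 i \sqrt{3}$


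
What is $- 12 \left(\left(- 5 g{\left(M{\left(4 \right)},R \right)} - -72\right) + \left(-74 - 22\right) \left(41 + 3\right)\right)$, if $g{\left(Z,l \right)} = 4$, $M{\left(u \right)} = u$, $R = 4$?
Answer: $50064$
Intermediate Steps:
$- 12 \left(\left(- 5 g{\left(M{\left(4 \right)},R \right)} - -72\right) + \left(-74 - 22\right) \left(41 + 3\right)\right) = - 12 \left(\left(\left(-5\right) 4 - -72\right) + \left(-74 - 22\right) \left(41 + 3\right)\right) = - 12 \left(\left(-20 + 72\right) - 4224\right) = - 12 \left(52 - 4224\right) = \left(-12\right) \left(-4172\right) = 50064$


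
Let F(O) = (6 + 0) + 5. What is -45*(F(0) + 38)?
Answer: -2205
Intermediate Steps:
F(O) = 11 (F(O) = 6 + 5 = 11)
-45*(F(0) + 38) = -45*(11 + 38) = -45*49 = -2205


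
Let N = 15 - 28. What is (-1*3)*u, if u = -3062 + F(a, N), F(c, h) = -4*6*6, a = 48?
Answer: 9618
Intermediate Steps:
N = -13
F(c, h) = -144 (F(c, h) = -24*6 = -144)
u = -3206 (u = -3062 - 144 = -3206)
(-1*3)*u = -1*3*(-3206) = -3*(-3206) = 9618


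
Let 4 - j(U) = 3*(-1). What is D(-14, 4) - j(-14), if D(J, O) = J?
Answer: -21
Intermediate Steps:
j(U) = 7 (j(U) = 4 - 3*(-1) = 4 - 1*(-3) = 4 + 3 = 7)
D(-14, 4) - j(-14) = -14 - 1*7 = -14 - 7 = -21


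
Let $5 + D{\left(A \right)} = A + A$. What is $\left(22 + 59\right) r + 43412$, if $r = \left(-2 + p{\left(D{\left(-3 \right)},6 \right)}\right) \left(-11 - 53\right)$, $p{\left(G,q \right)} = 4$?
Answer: $33044$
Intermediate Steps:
$D{\left(A \right)} = -5 + 2 A$ ($D{\left(A \right)} = -5 + \left(A + A\right) = -5 + 2 A$)
$r = -128$ ($r = \left(-2 + 4\right) \left(-11 - 53\right) = 2 \left(-64\right) = -128$)
$\left(22 + 59\right) r + 43412 = \left(22 + 59\right) \left(-128\right) + 43412 = 81 \left(-128\right) + 43412 = -10368 + 43412 = 33044$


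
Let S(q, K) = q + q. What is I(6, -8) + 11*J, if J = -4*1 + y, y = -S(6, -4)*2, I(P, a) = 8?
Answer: -300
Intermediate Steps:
S(q, K) = 2*q
y = -24 (y = -2*6*2 = -12*2 = -1*24 = -24)
J = -28 (J = -4*1 - 24 = -4 - 24 = -28)
I(6, -8) + 11*J = 8 + 11*(-28) = 8 - 308 = -300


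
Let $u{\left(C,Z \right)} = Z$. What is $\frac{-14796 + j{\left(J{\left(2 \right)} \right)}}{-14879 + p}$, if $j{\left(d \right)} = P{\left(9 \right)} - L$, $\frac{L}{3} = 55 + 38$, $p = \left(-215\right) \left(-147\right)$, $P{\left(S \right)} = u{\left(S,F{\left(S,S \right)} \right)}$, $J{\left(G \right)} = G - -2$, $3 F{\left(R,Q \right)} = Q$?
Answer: $- \frac{7536}{8363} \approx -0.90111$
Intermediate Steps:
$F{\left(R,Q \right)} = \frac{Q}{3}$
$J{\left(G \right)} = 2 + G$ ($J{\left(G \right)} = G + 2 = 2 + G$)
$P{\left(S \right)} = \frac{S}{3}$
$p = 31605$
$L = 279$ ($L = 3 \left(55 + 38\right) = 3 \cdot 93 = 279$)
$j{\left(d \right)} = -276$ ($j{\left(d \right)} = \frac{1}{3} \cdot 9 - 279 = 3 - 279 = -276$)
$\frac{-14796 + j{\left(J{\left(2 \right)} \right)}}{-14879 + p} = \frac{-14796 - 276}{-14879 + 31605} = - \frac{15072}{16726} = \left(-15072\right) \frac{1}{16726} = - \frac{7536}{8363}$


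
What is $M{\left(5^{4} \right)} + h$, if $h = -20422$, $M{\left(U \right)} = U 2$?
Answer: $-19172$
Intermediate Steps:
$M{\left(U \right)} = 2 U$
$M{\left(5^{4} \right)} + h = 2 \cdot 5^{4} - 20422 = 2 \cdot 625 - 20422 = 1250 - 20422 = -19172$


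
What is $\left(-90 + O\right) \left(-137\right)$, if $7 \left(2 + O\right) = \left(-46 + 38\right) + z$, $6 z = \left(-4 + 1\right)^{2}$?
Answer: $\frac{178237}{14} \approx 12731.0$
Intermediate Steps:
$z = \frac{3}{2}$ ($z = \frac{\left(-4 + 1\right)^{2}}{6} = \frac{\left(-3\right)^{2}}{6} = \frac{1}{6} \cdot 9 = \frac{3}{2} \approx 1.5$)
$O = - \frac{41}{14}$ ($O = -2 + \frac{\left(-46 + 38\right) + \frac{3}{2}}{7} = -2 + \frac{-8 + \frac{3}{2}}{7} = -2 + \frac{1}{7} \left(- \frac{13}{2}\right) = -2 - \frac{13}{14} = - \frac{41}{14} \approx -2.9286$)
$\left(-90 + O\right) \left(-137\right) = \left(-90 - \frac{41}{14}\right) \left(-137\right) = \left(- \frac{1301}{14}\right) \left(-137\right) = \frac{178237}{14}$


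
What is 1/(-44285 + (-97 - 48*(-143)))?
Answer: -1/37518 ≈ -2.6654e-5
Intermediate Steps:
1/(-44285 + (-97 - 48*(-143))) = 1/(-44285 + (-97 + 6864)) = 1/(-44285 + 6767) = 1/(-37518) = -1/37518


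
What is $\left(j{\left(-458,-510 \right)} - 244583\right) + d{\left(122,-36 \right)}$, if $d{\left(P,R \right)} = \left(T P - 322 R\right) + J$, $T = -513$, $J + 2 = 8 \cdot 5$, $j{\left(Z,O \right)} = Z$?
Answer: $-295997$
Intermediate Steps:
$J = 38$ ($J = -2 + 8 \cdot 5 = -2 + 40 = 38$)
$d{\left(P,R \right)} = 38 - 513 P - 322 R$ ($d{\left(P,R \right)} = \left(- 513 P - 322 R\right) + 38 = 38 - 513 P - 322 R$)
$\left(j{\left(-458,-510 \right)} - 244583\right) + d{\left(122,-36 \right)} = \left(-458 - 244583\right) - 50956 = -245041 + \left(38 - 62586 + 11592\right) = -245041 - 50956 = -295997$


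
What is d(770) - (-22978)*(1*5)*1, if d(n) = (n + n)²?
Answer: 2486490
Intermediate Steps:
d(n) = 4*n² (d(n) = (2*n)² = 4*n²)
d(770) - (-22978)*(1*5)*1 = 4*770² - (-22978)*(1*5)*1 = 4*592900 - (-22978)*5*1 = 2371600 - (-22978)*5 = 2371600 - 1*(-114890) = 2371600 + 114890 = 2486490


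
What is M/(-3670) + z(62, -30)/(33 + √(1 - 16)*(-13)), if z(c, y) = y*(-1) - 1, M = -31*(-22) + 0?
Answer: 173437/2216680 + 377*I*√15/3624 ≈ 0.078242 + 0.4029*I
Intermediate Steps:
M = 682 (M = 682 + 0 = 682)
z(c, y) = -1 - y (z(c, y) = -y - 1 = -1 - y)
M/(-3670) + z(62, -30)/(33 + √(1 - 16)*(-13)) = 682/(-3670) + (-1 - 1*(-30))/(33 + √(1 - 16)*(-13)) = 682*(-1/3670) + (-1 + 30)/(33 + √(-15)*(-13)) = -341/1835 + 29/(33 + (I*√15)*(-13)) = -341/1835 + 29/(33 - 13*I*√15)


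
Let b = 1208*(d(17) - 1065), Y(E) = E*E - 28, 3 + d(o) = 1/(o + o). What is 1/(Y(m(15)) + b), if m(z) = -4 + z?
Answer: -17/21930263 ≈ -7.7518e-7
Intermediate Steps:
d(o) = -3 + 1/(2*o) (d(o) = -3 + 1/(o + o) = -3 + 1/(2*o))
Y(E) = -28 + E**2 (Y(E) = E**2 - 28 = -28 + E**2)
b = -21931844/17 (b = 1208*((-3 + (1/2)/17) - 1065) = 1208*((-3 + (1/2)*(1/17)) - 1065) = 1208*((-3 + 1/34) - 1065) = 1208*(-101/34 - 1065) = 1208*(-36311/34) = -21931844/17 ≈ -1.2901e+6)
1/(Y(m(15)) + b) = 1/((-28 + (-4 + 15)**2) - 21931844/17) = 1/((-28 + 11**2) - 21931844/17) = 1/((-28 + 121) - 21931844/17) = 1/(93 - 21931844/17) = 1/(-21930263/17) = -17/21930263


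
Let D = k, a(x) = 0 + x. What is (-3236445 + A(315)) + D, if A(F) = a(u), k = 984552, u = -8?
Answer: -2251901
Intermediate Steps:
a(x) = x
A(F) = -8
D = 984552
(-3236445 + A(315)) + D = (-3236445 - 8) + 984552 = -3236453 + 984552 = -2251901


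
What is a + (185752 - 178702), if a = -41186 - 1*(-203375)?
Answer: 169239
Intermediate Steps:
a = 162189 (a = -41186 + 203375 = 162189)
a + (185752 - 178702) = 162189 + (185752 - 178702) = 162189 + 7050 = 169239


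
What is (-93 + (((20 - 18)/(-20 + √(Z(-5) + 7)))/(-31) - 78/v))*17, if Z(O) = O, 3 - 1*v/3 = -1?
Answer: -20869047/12338 + 17*√2/6169 ≈ -1691.4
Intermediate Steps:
v = 12 (v = 9 - 3*(-1) = 9 + 3 = 12)
(-93 + (((20 - 18)/(-20 + √(Z(-5) + 7)))/(-31) - 78/v))*17 = (-93 + (((20 - 18)/(-20 + √(-5 + 7)))/(-31) - 78/12))*17 = (-93 + ((2/(-20 + √2))*(-1/31) - 78*1/12))*17 = (-93 + (-2/(31*(-20 + √2)) - 13/2))*17 = (-93 + (-13/2 - 2/(31*(-20 + √2))))*17 = (-199/2 - 2/(31*(-20 + √2)))*17 = -3383/2 - 34/(31*(-20 + √2))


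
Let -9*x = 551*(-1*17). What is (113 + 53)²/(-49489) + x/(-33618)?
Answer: -8800961935/14973490818 ≈ -0.58777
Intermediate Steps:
x = 9367/9 (x = -551*(-1*17)/9 = -551*(-17)/9 = -⅑*(-9367) = 9367/9 ≈ 1040.8)
(113 + 53)²/(-49489) + x/(-33618) = (113 + 53)²/(-49489) + (9367/9)/(-33618) = 166²*(-1/49489) + (9367/9)*(-1/33618) = 27556*(-1/49489) - 9367/302562 = -27556/49489 - 9367/302562 = -8800961935/14973490818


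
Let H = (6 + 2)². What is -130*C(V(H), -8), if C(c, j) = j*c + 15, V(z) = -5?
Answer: -7150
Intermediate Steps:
H = 64 (H = 8² = 64)
C(c, j) = 15 + c*j (C(c, j) = c*j + 15 = 15 + c*j)
-130*C(V(H), -8) = -130*(15 - 5*(-8)) = -130*(15 + 40) = -130*55 = -7150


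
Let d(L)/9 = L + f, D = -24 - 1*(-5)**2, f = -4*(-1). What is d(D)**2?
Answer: 164025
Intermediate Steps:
f = 4
D = -49 (D = -24 - 1*25 = -24 - 25 = -49)
d(L) = 36 + 9*L (d(L) = 9*(L + 4) = 9*(4 + L) = 36 + 9*L)
d(D)**2 = (36 + 9*(-49))**2 = (36 - 441)**2 = (-405)**2 = 164025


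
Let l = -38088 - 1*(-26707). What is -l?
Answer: 11381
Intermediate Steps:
l = -11381 (l = -38088 + 26707 = -11381)
-l = -1*(-11381) = 11381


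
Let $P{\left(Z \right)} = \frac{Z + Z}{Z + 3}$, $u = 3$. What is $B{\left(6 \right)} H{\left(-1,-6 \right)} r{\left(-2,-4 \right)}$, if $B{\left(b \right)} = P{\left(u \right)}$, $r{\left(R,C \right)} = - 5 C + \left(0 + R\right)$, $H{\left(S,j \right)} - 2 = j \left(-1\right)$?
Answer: $144$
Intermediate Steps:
$P{\left(Z \right)} = \frac{2 Z}{3 + Z}$
$H{\left(S,j \right)} = 2 - j$ ($H{\left(S,j \right)} = 2 + j \left(-1\right) = 2 - j$)
$r{\left(R,C \right)} = R - 5 C$ ($r{\left(R,C \right)} = - 5 C + R = R - 5 C$)
$B{\left(b \right)} = 1$ ($B{\left(b \right)} = 2 \cdot 3 \frac{1}{3 + 3} = 2 \cdot 3 \cdot \frac{1}{6} = 1$)
$B{\left(6 \right)} H{\left(-1,-6 \right)} r{\left(-2,-4 \right)} = 1 \left(2 - -6\right) \left(-2 - -20\right) = 1 \left(2 + 6\right) \left(-2 + 20\right) = 1 \cdot 8 \cdot 18 = 8 \cdot 18 = 144$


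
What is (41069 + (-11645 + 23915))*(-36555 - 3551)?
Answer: -2139213934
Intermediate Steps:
(41069 + (-11645 + 23915))*(-36555 - 3551) = (41069 + 12270)*(-40106) = 53339*(-40106) = -2139213934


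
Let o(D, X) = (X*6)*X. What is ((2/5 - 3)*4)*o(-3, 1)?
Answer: -312/5 ≈ -62.400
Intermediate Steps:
o(D, X) = 6*X**2 (o(D, X) = (6*X)*X = 6*X**2)
((2/5 - 3)*4)*o(-3, 1) = ((2/5 - 3)*4)*(6*1**2) = ((2*(1/5) - 3)*4)*(6*1) = ((2/5 - 3)*4)*6 = -13/5*4*6 = -52/5*6 = -312/5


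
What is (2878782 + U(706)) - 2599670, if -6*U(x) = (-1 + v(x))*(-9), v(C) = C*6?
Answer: 570929/2 ≈ 2.8546e+5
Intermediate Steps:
v(C) = 6*C
U(x) = -3/2 + 9*x (U(x) = -(-1 + 6*x)*(-9)/6 = -(9 - 54*x)/6 = -3/2 + 9*x)
(2878782 + U(706)) - 2599670 = (2878782 + (-3/2 + 9*706)) - 2599670 = (2878782 + (-3/2 + 6354)) - 2599670 = (2878782 + 12705/2) - 2599670 = 5770269/2 - 2599670 = 570929/2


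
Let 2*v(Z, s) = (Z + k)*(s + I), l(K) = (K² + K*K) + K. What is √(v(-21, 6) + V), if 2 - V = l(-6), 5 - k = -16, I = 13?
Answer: 8*I ≈ 8.0*I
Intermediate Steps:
k = 21 (k = 5 - 1*(-16) = 5 + 16 = 21)
l(K) = K + 2*K² (l(K) = (K² + K²) + K = 2*K² + K = K + 2*K²)
v(Z, s) = (13 + s)*(21 + Z)/2 (v(Z, s) = ((Z + 21)*(s + 13))/2 = ((21 + Z)*(13 + s))/2 = ((13 + s)*(21 + Z))/2 = (13 + s)*(21 + Z)/2)
V = -64 (V = 2 - (-6)*(1 + 2*(-6)) = 2 - (-6)*(1 - 12) = 2 - (-6)*(-11) = 2 - 1*66 = 2 - 66 = -64)
√(v(-21, 6) + V) = √((273/2 + (13/2)*(-21) + (21/2)*6 + (½)*(-21)*6) - 64) = √((273/2 - 273/2 + 63 - 63) - 64) = √(0 - 64) = √(-64) = 8*I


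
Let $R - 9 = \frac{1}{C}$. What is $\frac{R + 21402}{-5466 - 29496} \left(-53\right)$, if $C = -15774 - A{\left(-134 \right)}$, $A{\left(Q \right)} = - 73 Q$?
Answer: $\frac{29000514295}{893488872} \approx 32.458$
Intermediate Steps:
$C = -25556$ ($C = -15774 - \left(-73\right) \left(-134\right) = -15774 - 9782 = -25556$)
$R = \frac{230003}{25556}$ ($R = 9 + \frac{1}{-25556} = 9 - \frac{1}{25556} = \frac{230003}{25556} \approx 9.0$)
$\frac{R + 21402}{-5466 - 29496} \left(-53\right) = \frac{\frac{230003}{25556} + 21402}{-5466 - 29496} \left(-53\right) = \frac{547179515}{25556 \left(-34962\right)} \left(-53\right) = \frac{547179515}{25556} \left(- \frac{1}{34962}\right) \left(-53\right) = \left(- \frac{547179515}{893488872}\right) \left(-53\right) = \frac{29000514295}{893488872}$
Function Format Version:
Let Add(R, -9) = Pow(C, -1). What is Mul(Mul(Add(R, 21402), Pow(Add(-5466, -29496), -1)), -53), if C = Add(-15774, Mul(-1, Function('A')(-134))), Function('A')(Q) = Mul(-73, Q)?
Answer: Rational(29000514295, 893488872) ≈ 32.458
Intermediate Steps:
C = -25556 (C = Add(-15774, Mul(-1, Mul(-73, -134))) = Add(-15774, Mul(-1, 9782)) = Add(-15774, -9782) = -25556)
R = Rational(230003, 25556) (R = Add(9, Pow(-25556, -1)) = Add(9, Rational(-1, 25556)) = Rational(230003, 25556) ≈ 9.0000)
Mul(Mul(Add(R, 21402), Pow(Add(-5466, -29496), -1)), -53) = Mul(Mul(Add(Rational(230003, 25556), 21402), Pow(Add(-5466, -29496), -1)), -53) = Mul(Mul(Rational(547179515, 25556), Pow(-34962, -1)), -53) = Mul(Mul(Rational(547179515, 25556), Rational(-1, 34962)), -53) = Mul(Rational(-547179515, 893488872), -53) = Rational(29000514295, 893488872)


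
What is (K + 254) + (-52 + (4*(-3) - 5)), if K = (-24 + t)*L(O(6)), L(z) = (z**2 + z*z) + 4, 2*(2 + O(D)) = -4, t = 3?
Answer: -571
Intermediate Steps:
O(D) = -4 (O(D) = -2 + (1/2)*(-4) = -2 - 2 = -4)
L(z) = 4 + 2*z**2 (L(z) = (z**2 + z**2) + 4 = 2*z**2 + 4 = 4 + 2*z**2)
K = -756 (K = (-24 + 3)*(4 + 2*(-4)**2) = -21*(4 + 2*16) = -21*(4 + 32) = -21*36 = -756)
(K + 254) + (-52 + (4*(-3) - 5)) = (-756 + 254) + (-52 + (4*(-3) - 5)) = -502 + (-52 + (-12 - 5)) = -502 + (-52 - 17) = -502 - 69 = -571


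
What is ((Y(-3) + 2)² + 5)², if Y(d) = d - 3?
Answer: 441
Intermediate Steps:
Y(d) = -3 + d
((Y(-3) + 2)² + 5)² = (((-3 - 3) + 2)² + 5)² = ((-6 + 2)² + 5)² = ((-4)² + 5)² = (16 + 5)² = 21² = 441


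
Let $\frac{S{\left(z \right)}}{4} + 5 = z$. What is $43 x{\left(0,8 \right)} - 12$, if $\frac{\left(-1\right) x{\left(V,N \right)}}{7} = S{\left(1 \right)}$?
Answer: $4804$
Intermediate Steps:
$S{\left(z \right)} = -20 + 4 z$
$x{\left(V,N \right)} = 112$ ($x{\left(V,N \right)} = - 7 \left(-20 + 4 \cdot 1\right) = - 7 \left(-20 + 4\right) = \left(-7\right) \left(-16\right) = 112$)
$43 x{\left(0,8 \right)} - 12 = 43 \cdot 112 - 12 = 4816 - 12 = 4804$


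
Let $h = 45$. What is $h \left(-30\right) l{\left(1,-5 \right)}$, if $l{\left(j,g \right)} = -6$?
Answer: $8100$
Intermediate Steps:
$h \left(-30\right) l{\left(1,-5 \right)} = 45 \left(-30\right) \left(-6\right) = \left(-1350\right) \left(-6\right) = 8100$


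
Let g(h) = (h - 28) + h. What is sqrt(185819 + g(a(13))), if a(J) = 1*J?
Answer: sqrt(185817) ≈ 431.06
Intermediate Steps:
a(J) = J
g(h) = -28 + 2*h (g(h) = (-28 + h) + h = -28 + 2*h)
sqrt(185819 + g(a(13))) = sqrt(185819 + (-28 + 2*13)) = sqrt(185819 + (-28 + 26)) = sqrt(185819 - 2) = sqrt(185817)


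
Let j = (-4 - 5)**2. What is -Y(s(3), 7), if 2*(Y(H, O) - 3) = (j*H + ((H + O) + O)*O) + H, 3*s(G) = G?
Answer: -193/2 ≈ -96.500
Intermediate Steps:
j = 81 (j = (-9)**2 = 81)
s(G) = G/3
Y(H, O) = 3 + 41*H + O*(H + 2*O)/2 (Y(H, O) = 3 + ((81*H + ((H + O) + O)*O) + H)/2 = 3 + ((81*H + (H + 2*O)*O) + H)/2 = 3 + ((81*H + O*(H + 2*O)) + H)/2 = 3 + (82*H + O*(H + 2*O))/2 = 3 + (41*H + O*(H + 2*O)/2) = 3 + 41*H + O*(H + 2*O)/2)
-Y(s(3), 7) = -(3 + 7**2 + 41*((1/3)*3) + (1/2)*((1/3)*3)*7) = -(3 + 49 + 41*1 + (1/2)*1*7) = -(3 + 49 + 41 + 7/2) = -1*193/2 = -193/2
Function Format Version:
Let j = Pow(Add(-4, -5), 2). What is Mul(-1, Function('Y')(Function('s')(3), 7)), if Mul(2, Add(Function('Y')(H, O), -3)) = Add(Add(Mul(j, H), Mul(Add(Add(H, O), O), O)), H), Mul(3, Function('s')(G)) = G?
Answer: Rational(-193, 2) ≈ -96.500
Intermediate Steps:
j = 81 (j = Pow(-9, 2) = 81)
Function('s')(G) = Mul(Rational(1, 3), G)
Function('Y')(H, O) = Add(3, Mul(41, H), Mul(Rational(1, 2), O, Add(H, Mul(2, O)))) (Function('Y')(H, O) = Add(3, Mul(Rational(1, 2), Add(Add(Mul(81, H), Mul(Add(Add(H, O), O), O)), H))) = Add(3, Mul(Rational(1, 2), Add(Add(Mul(81, H), Mul(Add(H, Mul(2, O)), O)), H))) = Add(3, Mul(Rational(1, 2), Add(Add(Mul(81, H), Mul(O, Add(H, Mul(2, O)))), H))) = Add(3, Mul(Rational(1, 2), Add(Mul(82, H), Mul(O, Add(H, Mul(2, O)))))) = Add(3, Add(Mul(41, H), Mul(Rational(1, 2), O, Add(H, Mul(2, O))))) = Add(3, Mul(41, H), Mul(Rational(1, 2), O, Add(H, Mul(2, O)))))
Mul(-1, Function('Y')(Function('s')(3), 7)) = Mul(-1, Add(3, Pow(7, 2), Mul(41, Mul(Rational(1, 3), 3)), Mul(Rational(1, 2), Mul(Rational(1, 3), 3), 7))) = Mul(-1, Add(3, 49, Mul(41, 1), Mul(Rational(1, 2), 1, 7))) = Mul(-1, Add(3, 49, 41, Rational(7, 2))) = Mul(-1, Rational(193, 2)) = Rational(-193, 2)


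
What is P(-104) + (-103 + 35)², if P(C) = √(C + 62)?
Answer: 4624 + I*√42 ≈ 4624.0 + 6.4807*I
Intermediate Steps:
P(C) = √(62 + C)
P(-104) + (-103 + 35)² = √(62 - 104) + (-103 + 35)² = √(-42) + (-68)² = I*√42 + 4624 = 4624 + I*√42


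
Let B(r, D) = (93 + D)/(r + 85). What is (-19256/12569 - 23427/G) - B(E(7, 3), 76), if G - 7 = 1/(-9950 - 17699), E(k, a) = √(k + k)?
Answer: -19589716272722733/5847230196326 + 169*√14/7211 ≈ -3350.2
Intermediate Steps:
E(k, a) = √2*√k (E(k, a) = √(2*k) = √2*√k)
B(r, D) = (93 + D)/(85 + r)
G = 193542/27649 (G = 7 + 1/(-9950 - 17699) = 7 + 1/(-27649) = 7 - 1/27649 = 193542/27649 ≈ 7.0000)
(-19256/12569 - 23427/G) - B(E(7, 3), 76) = (-19256/12569 - 23427/193542/27649) - (93 + 76)/(85 + √2*√7) = (-19256*1/12569 - 23427*27649/193542) - 169/(85 + √14) = (-19256/12569 - 215911041/64514) - 169/(85 + √14) = -2715028155913/810876466 - 169/(85 + √14)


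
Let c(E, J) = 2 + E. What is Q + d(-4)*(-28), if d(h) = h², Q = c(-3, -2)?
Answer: -449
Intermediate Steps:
Q = -1 (Q = 2 - 3 = -1)
Q + d(-4)*(-28) = -1 + (-4)²*(-28) = -1 + 16*(-28) = -1 - 448 = -449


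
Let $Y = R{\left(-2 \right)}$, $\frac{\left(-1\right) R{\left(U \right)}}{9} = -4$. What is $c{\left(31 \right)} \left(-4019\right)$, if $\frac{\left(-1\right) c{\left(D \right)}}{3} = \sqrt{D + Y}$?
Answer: $12057 \sqrt{67} \approx 98691.0$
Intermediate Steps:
$R{\left(U \right)} = 36$ ($R{\left(U \right)} = \left(-9\right) \left(-4\right) = 36$)
$Y = 36$
$c{\left(D \right)} = - 3 \sqrt{36 + D}$ ($c{\left(D \right)} = - 3 \sqrt{D + 36} = - 3 \sqrt{36 + D}$)
$c{\left(31 \right)} \left(-4019\right) = - 3 \sqrt{36 + 31} \left(-4019\right) = - 3 \sqrt{67} \left(-4019\right) = 12057 \sqrt{67}$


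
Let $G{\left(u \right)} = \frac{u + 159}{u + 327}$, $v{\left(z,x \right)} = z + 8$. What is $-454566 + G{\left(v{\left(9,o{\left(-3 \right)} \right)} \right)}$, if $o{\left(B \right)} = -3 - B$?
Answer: $- \frac{19546316}{43} \approx -4.5457 \cdot 10^{5}$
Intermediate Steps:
$v{\left(z,x \right)} = 8 + z$
$G{\left(u \right)} = \frac{159 + u}{327 + u}$
$-454566 + G{\left(v{\left(9,o{\left(-3 \right)} \right)} \right)} = -454566 + \frac{159 + \left(8 + 9\right)}{327 + \left(8 + 9\right)} = -454566 + \frac{159 + 17}{327 + 17} = -454566 + \frac{1}{344} \cdot 176 = -454566 + \frac{22}{43} = - \frac{19546316}{43}$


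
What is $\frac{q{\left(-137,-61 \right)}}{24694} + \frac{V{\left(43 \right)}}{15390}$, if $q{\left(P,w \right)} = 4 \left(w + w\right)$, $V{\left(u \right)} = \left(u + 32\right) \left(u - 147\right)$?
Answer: $- \frac{3335392}{6334011} \approx -0.52658$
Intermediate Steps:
$V{\left(u \right)} = \left(-147 + u\right) \left(32 + u\right)$ ($V{\left(u \right)} = \left(32 + u\right) \left(-147 + u\right) = \left(-147 + u\right) \left(32 + u\right)$)
$q{\left(P,w \right)} = 8 w$ ($q{\left(P,w \right)} = 4 \cdot 2 w = 8 w$)
$\frac{q{\left(-137,-61 \right)}}{24694} + \frac{V{\left(43 \right)}}{15390} = \frac{8 \left(-61\right)}{24694} + \frac{-4704 + 43^{2} - 4945}{15390} = \left(-488\right) \frac{1}{24694} + \left(-4704 + 1849 - 4945\right) \frac{1}{15390} = - \frac{244}{12347} - \frac{260}{513} = - \frac{3335392}{6334011}$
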